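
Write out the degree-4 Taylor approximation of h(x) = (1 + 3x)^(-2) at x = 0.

405*x^4 - 108*x^3 + 27*x^2 - 6*x + 1

h(0) = 1
h′(0) = -6
h′′(0) = 54
h′′′(0) = -648
h^(4)(0) = 9720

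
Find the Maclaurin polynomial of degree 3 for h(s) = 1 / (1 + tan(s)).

Use the geometric series for the reciprocal, then substitute.
h(0) = 1
h′(0) = -1
h′′(0) = 2
h′′′(0) = -8

-4*s^3/3 + s^2 - s + 1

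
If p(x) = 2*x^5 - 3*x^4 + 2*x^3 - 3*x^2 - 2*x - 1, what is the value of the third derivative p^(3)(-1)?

The coefficient of (x + 1)^3 in the expansion is 34, so p′′′(-1) = 3! * (34) = 204.

204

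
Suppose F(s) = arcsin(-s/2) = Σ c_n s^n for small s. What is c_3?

-1/48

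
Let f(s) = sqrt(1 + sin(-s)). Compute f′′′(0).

1/8

Let u equal the inner series; expand the outer function in u and truncate.
The coefficient of s^3 in the expansion is 1/48, so f′′′(0) = 3! * (1/48) = 1/8.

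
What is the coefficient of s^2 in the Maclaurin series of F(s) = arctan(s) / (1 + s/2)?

Take the Cauchy product of the two expansions.
[s^0] = 0;  [s^1] = 1;  [s^2] = -1/2.

-1/2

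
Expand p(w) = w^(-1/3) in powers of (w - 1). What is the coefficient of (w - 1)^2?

[(w - 1)^0] = 1;  [(w - 1)^1] = -1/3;  [(w - 1)^2] = 2/9.

2/9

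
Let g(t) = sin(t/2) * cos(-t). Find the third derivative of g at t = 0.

Take the Cauchy product of the two expansions.
The coefficient of t^3 in the expansion is -13/48, so g′′′(0) = 3! * (-13/48) = -13/8.

-13/8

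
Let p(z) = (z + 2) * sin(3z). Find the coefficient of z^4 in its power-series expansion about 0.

Multiply each power in the prefactor through the base expansion.
[z^0] = 0;  [z^1] = 6;  [z^2] = 3;  [z^3] = -9;  [z^4] = -9/2.

-9/2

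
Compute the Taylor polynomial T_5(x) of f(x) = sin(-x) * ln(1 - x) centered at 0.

x^5/6 + x^4/6 + x^3/2 + x^2

Write out both Maclaurin series and multiply, keeping only the needed powers.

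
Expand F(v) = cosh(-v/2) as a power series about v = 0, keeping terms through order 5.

v^4/384 + v^2/8 + 1

[v^0] = 1;  [v^1] = 0;  [v^2] = 1/8;  [v^3] = 0;  [v^4] = 1/384;  [v^5] = 0.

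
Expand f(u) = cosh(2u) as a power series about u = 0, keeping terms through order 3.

f(0) = 1
f′(0) = 0
f′′(0) = 4
f′′′(0) = 0

2*u^2 + 1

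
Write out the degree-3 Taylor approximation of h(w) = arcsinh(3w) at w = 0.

Use the known series and substitute for the argument.
[w^0] = 0;  [w^1] = 3;  [w^2] = 0;  [w^3] = -9/2.

-9*w^3/2 + 3*w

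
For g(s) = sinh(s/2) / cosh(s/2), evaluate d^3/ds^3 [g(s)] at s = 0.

-1/4

Write the quotient as an unknown series and match coefficients against numerator = denominator · series.
The coefficient of s^3 in the expansion is -1/24, so g′′′(0) = 3! * (-1/24) = -1/4.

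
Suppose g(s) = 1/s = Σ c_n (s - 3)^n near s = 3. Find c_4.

1/243

Apply the Taylor formula c_k = f^(k)(a)/k!.
g(3) = 1/3
g′(3) = -1/9
g′′(3) = 2/27
g′′′(3) = -2/27
g^(4)(3) = 8/81
Dividing each by k! gives the coefficients c_0, ..., c_4.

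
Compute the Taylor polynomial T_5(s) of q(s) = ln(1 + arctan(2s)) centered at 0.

Plug the Maclaurin series of the inner function into that of the outer and collect terms.

32*s^5/15 + 4*s^4/3 - 2*s^2 + 2*s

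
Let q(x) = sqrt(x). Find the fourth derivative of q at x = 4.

From the series, [(x - 4)^4] q = -5/16384; multiply by 4! = 24 to get -15/2048.

-15/2048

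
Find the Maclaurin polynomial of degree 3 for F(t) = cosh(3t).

9*t^2/2 + 1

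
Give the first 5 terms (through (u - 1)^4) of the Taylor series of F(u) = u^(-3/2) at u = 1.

315*(u - 1)^4/128 - 35*(u - 1)^3/16 + 15*(u - 1)^2/8 - 3*(u - 1)/2 + 1

F(1) = 1
F′(1) = -3/2
F′′(1) = 15/4
F′′′(1) = -105/8
F^(4)(1) = 945/16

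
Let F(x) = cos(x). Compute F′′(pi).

1

From the series, [(x - pi)^2] F = 1/2; multiply by 2! = 2 to get 1.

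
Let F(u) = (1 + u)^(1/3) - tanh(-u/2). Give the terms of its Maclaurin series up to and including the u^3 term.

13*u^3/648 - u^2/9 + 5*u/6 + 1

Expand each term separately and add.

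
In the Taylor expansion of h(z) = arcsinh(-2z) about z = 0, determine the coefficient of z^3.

h(0) = 0
h′(0) = -2
h′′(0) = 0
h′′′(0) = 8
So c_3 = h′′′(0)/3! = 4/3.

4/3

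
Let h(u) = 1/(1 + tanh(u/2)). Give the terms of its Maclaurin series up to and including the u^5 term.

-u^5/240 + u^4/48 - u^3/12 + u^2/4 - u/2 + 1

Substitute the inner expansion into the outer series and collect powers.
h(0) = 1
h′(0) = -1/2
h′′(0) = 1/2
h′′′(0) = -1/2
h^(4)(0) = 1/2
h^(5)(0) = -1/2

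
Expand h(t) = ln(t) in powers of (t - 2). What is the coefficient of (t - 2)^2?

-1/8

[(t - 2)^0] = ln(2);  [(t - 2)^1] = 1/2;  [(t - 2)^2] = -1/8.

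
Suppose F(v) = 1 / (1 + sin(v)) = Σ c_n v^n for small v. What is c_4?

Use the geometric series for the reciprocal, then substitute.
[v^0] = 1;  [v^1] = -1;  [v^2] = 1;  [v^3] = -5/6;  [v^4] = 2/3.

2/3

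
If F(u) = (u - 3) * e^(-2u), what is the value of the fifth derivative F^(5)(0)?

176

Distribute the polynomial across the series and collect like powers.
The coefficient of u^5 in the expansion is 22/15, so F^(5)(0) = 5! * (22/15) = 176.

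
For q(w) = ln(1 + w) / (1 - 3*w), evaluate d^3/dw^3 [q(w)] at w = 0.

47

Multiply the numerator's expansion by the denominator's geometric series.
From the series, [w^3] q = 47/6; multiply by 3! = 6 to get 47.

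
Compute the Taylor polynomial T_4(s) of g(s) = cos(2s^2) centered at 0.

1 - 2*s^4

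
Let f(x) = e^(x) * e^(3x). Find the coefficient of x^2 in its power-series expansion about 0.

8

Write out both Maclaurin series and multiply, keeping only the needed powers.
f(0) = 1
f′(0) = 4
f′′(0) = 16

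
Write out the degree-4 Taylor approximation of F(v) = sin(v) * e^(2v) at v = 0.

Write out both Maclaurin series and multiply, keeping only the needed powers.
F(0) = 0
F′(0) = 1
F′′(0) = 4
F′′′(0) = 11
F^(4)(0) = 24
Dividing each by k! gives the coefficients c_0, ..., c_4.

v^4 + 11*v^3/6 + 2*v^2 + v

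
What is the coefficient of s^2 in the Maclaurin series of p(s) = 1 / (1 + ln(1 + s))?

3/2

Use the geometric series for the reciprocal, then substitute.
p(0) = 1
p′(0) = -1
p′′(0) = 3
The Taylor polynomial is Σ p^(k)(0)/k! · s^k.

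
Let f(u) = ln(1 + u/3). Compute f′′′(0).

2/27

Compute the successive derivatives at the expansion point and divide by k!.
From the series, [u^3] f = 1/81; multiply by 3! = 6 to get 2/27.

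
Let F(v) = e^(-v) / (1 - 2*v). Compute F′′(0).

Multiply the numerator's expansion by the denominator's geometric series.
The coefficient of v^2 in the expansion is 5/2, so F′′(0) = 2! * (5/2) = 5.

5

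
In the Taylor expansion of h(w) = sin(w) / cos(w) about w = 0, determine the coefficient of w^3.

1/3

Write the quotient as an unknown series and match coefficients against numerator = denominator · series.
[w^0] = 0;  [w^1] = 1;  [w^2] = 0;  [w^3] = 1/3.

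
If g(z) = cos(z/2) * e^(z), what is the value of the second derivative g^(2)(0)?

Multiply the two series term by term and collect like powers.
The coefficient of z^2 in the expansion is 3/8, so g′′(0) = 2! * (3/8) = 3/4.

3/4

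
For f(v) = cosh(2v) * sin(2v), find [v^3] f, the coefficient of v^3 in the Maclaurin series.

8/3

Expand each factor separately, then convolve coefficients.
So c_3 = f′′′(0)/3! = 8/3.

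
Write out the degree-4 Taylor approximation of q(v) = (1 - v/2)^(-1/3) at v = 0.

q(0) = 1
q′(0) = 1/6
q′′(0) = 1/9
q′′′(0) = 7/54
q^(4)(0) = 35/162

35*v^4/3888 + 7*v^3/324 + v^2/18 + v/6 + 1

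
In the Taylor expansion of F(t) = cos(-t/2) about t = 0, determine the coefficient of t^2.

Apply the Taylor formula c_k = f^(k)(a)/k!.
[t^0] = 1;  [t^1] = 0;  [t^2] = -1/8.

-1/8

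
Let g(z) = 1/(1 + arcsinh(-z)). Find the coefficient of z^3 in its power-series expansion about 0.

5/6

Substitute the inner expansion into the outer series and collect powers.
g(0) = 1
g′(0) = 1
g′′(0) = 2
g′′′(0) = 5
The Taylor polynomial is Σ g^(k)(0)/k! · z^k.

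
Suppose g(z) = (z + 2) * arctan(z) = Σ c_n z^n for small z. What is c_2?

1

Multiply each power in the prefactor through the base expansion.
g(0) = 0
g′(0) = 2
g′′(0) = 2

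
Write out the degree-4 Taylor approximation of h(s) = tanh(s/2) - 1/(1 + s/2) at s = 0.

Expand each term separately and add.
h(0) = -1
h′(0) = 1
h′′(0) = -1/2
h′′′(0) = 1/2
h^(4)(0) = -3/2

-s^4/16 + s^3/12 - s^2/4 + s - 1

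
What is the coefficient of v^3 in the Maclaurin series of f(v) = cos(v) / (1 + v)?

Expand each factor separately, then convolve coefficients.

-1/2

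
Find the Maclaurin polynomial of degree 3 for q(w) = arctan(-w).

w^3/3 - w

q(0) = 0
q′(0) = -1
q′′(0) = 0
q′′′(0) = 2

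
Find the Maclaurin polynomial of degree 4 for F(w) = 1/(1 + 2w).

16*w^4 - 8*w^3 + 4*w^2 - 2*w + 1

F(0) = 1
F′(0) = -2
F′′(0) = 8
F′′′(0) = -48
F^(4)(0) = 384
Then c_k = F^(k)(0)/k! gives each Taylor coefficient.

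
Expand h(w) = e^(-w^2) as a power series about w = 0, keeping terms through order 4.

Compute the successive derivatives at the expansion point and divide by k!.
[w^0] = 1;  [w^1] = 0;  [w^2] = -1;  [w^3] = 0;  [w^4] = 1/2.

w^4/2 - w^2 + 1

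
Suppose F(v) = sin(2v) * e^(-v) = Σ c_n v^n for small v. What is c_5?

-19/60

Take the Cauchy product of the two expansions.
So c_5 = F^(5)(0)/5! = -19/60.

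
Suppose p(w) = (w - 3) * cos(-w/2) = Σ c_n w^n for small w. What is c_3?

-1/8

Multiply each power in the prefactor through the base expansion.
p(0) = -3
p′(0) = 1
p′′(0) = 3/4
p′′′(0) = -3/4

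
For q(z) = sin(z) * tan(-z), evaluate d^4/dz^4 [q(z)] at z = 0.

-4

Write out both Maclaurin series and multiply, keeping only the needed powers.
The coefficient of z^4 in the expansion is -1/6, so q^(4)(0) = 4! * (-1/6) = -4.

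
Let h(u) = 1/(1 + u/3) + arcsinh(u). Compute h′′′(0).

-11/9

Add the two expansions coefficient-wise.
The coefficient of u^3 in the expansion is -11/54, so h′′′(0) = 3! * (-11/54) = -11/9.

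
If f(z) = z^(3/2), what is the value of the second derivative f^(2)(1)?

3/4

The coefficient of (z - 1)^2 in the expansion is 3/8, so f′′(1) = 2! * (3/8) = 3/4.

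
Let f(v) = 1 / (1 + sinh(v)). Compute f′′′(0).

-7

Write 1/(1+u) = 1 - u + u^2 - u^3 + ... and substitute the series for u.
From the series, [v^3] f = -7/6; multiply by 3! = 6 to get -7.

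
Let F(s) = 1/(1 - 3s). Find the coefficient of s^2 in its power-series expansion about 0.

Differentiate repeatedly and evaluate at the center.
[s^0] = 1;  [s^1] = 3;  [s^2] = 9.
So c_2 = F′′(0)/2! = 9.

9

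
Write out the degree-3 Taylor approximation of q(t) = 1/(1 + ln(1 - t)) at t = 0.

7*t^3/3 + 3*t^2/2 + t + 1

Substitute the inner expansion into the outer series and collect powers.
q(0) = 1
q′(0) = 1
q′′(0) = 3
q′′′(0) = 14
Then c_k = q^(k)(0)/k! gives each Taylor coefficient.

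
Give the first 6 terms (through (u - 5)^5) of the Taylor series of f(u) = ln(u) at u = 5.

f(5) = ln(5)
f′(5) = 1/5
f′′(5) = -1/25
f′′′(5) = 2/125
f^(4)(5) = -6/625
f^(5)(5) = 24/3125
Dividing each by k! gives the coefficients c_0, ..., c_5.

(u - 5)^5/15625 - (u - 5)^4/2500 + (u - 5)^3/375 - (u - 5)^2/50 + (u - 5)/5 + ln(5)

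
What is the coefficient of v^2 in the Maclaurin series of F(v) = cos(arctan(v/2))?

-1/8

Substitute the inner expansion into the outer series and collect powers.
So c_2 = F′′(0)/2! = -1/8.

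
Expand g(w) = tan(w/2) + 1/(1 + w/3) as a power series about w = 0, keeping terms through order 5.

Combine the two series term by term.
[w^0] = 1;  [w^1] = 1/6;  [w^2] = 1/9;  [w^3] = 1/216;  [w^4] = 1/81;  [w^5] = 1/19440.

w^5/19440 + w^4/81 + w^3/216 + w^2/9 + w/6 + 1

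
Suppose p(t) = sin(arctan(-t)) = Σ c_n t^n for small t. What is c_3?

Let u equal the inner series; expand the outer function in u and truncate.
[t^0] = 0;  [t^1] = -1;  [t^2] = 0;  [t^3] = 1/2.

1/2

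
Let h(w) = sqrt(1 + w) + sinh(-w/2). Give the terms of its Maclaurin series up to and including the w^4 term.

Expand each term separately and add.
[w^0] = 1;  [w^1] = 0;  [w^2] = -1/8;  [w^3] = 1/24;  [w^4] = -5/128.

-5*w^4/128 + w^3/24 - w^2/8 + 1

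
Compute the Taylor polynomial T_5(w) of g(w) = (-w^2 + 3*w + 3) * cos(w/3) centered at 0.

w^5/648 + 37*w^4/648 - w^3/6 - 7*w^2/6 + 3*w + 3

Multiply each power in the prefactor through the base expansion.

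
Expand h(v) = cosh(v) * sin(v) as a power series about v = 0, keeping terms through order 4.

v^3/3 + v

Write out both Maclaurin series and multiply, keeping only the needed powers.
h(0) = 0
h′(0) = 1
h′′(0) = 0
h′′′(0) = 2
h^(4)(0) = 0
The Taylor polynomial is Σ h^(k)(0)/k! · v^k.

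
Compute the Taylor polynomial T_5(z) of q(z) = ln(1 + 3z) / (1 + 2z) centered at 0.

2091*z^5/10 - 321*z^4/4 + 30*z^3 - 21*z^2/2 + 3*z

Take the Cauchy product of the two expansions.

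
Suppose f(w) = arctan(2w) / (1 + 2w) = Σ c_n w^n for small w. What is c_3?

Write out both Maclaurin series and multiply, keeping only the needed powers.
[w^0] = 0;  [w^1] = 2;  [w^2] = -4;  [w^3] = 16/3.

16/3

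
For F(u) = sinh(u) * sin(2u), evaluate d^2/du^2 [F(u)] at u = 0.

Write out both Maclaurin series and multiply, keeping only the needed powers.
From the series, [u^2] F = 2; multiply by 2! = 2 to get 4.

4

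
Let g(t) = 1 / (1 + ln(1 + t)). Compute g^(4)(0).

Expand as Σ (-1)^k u^k with u equal to the inner function's series.
The coefficient of t^4 in the expansion is 11/3, so g^(4)(0) = 4! * (11/3) = 88.

88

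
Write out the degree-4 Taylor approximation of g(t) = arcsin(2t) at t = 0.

g(0) = 0
g′(0) = 2
g′′(0) = 0
g′′′(0) = 8
g^(4)(0) = 0

4*t^3/3 + 2*t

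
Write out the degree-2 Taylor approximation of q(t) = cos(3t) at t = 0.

1 - 9*t^2/2

Differentiate repeatedly and evaluate at the center.
q(0) = 1
q′(0) = 0
q′′(0) = -9
The Taylor polynomial is Σ q^(k)(0)/k! · t^k.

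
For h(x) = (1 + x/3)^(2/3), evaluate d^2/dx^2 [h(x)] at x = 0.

The coefficient of x^2 in the expansion is -1/81, so h′′(0) = 2! * (-1/81) = -2/81.

-2/81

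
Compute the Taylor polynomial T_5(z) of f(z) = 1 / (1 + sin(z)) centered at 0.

Write 1/(1+u) = 1 - u + u^2 - u^3 + ... and substitute the series for u.

-61*z^5/120 + 2*z^4/3 - 5*z^3/6 + z^2 - z + 1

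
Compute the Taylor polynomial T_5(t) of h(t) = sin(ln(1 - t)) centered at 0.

t^5/12 - t^3/6 - t^2/2 - t

Plug the Maclaurin series of the inner function into that of the outer and collect terms.
[t^0] = 0;  [t^1] = -1;  [t^2] = -1/2;  [t^3] = -1/6;  [t^4] = 0;  [t^5] = 1/12.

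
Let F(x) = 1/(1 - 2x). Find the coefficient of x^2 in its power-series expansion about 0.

4

Use the known series and substitute for the argument.
F(0) = 1
F′(0) = 2
F′′(0) = 8
So c_2 = F′′(0)/2! = 4.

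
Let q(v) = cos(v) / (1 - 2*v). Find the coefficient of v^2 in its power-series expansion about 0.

7/2

Multiply the numerator's expansion by the denominator's geometric series.
q(0) = 1
q′(0) = 2
q′′(0) = 7
So c_2 = q′′(0)/2! = 7/2.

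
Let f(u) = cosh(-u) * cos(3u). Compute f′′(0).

Write out both Maclaurin series and multiply, keeping only the needed powers.
From the series, [u^2] f = -4; multiply by 2! = 2 to get -8.

-8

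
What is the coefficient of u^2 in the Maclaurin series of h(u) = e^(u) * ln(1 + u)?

1/2

Take the Cauchy product of the two expansions.
h(0) = 0
h′(0) = 1
h′′(0) = 1
Then c_k = h^(k)(0)/k! gives each Taylor coefficient.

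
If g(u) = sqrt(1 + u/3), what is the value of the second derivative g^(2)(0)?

-1/36

The coefficient of u^2 in the expansion is -1/72, so g′′(0) = 2! * (-1/72) = -1/36.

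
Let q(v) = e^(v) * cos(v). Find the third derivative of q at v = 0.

-2

Multiply the two series term by term and collect like powers.
From the series, [v^3] q = -1/3; multiply by 3! = 6 to get -2.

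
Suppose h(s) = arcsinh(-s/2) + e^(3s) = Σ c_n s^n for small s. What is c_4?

Expand each term separately and add.

27/8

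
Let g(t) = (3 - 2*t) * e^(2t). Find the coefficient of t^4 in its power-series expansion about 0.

Shift and add copies of the series according to the polynomial's terms.
g(0) = 3
g′(0) = 4
g′′(0) = 4
g′′′(0) = 0
g^(4)(0) = -16
The Taylor polynomial is Σ g^(k)(0)/k! · t^k.

-2/3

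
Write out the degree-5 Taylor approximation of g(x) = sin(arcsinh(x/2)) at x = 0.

Compose series: expand the inner function first, then feed it into the outer expansion.
g(0) = 0
g′(0) = 1/2
g′′(0) = 0
g′′′(0) = -1/4
g^(4)(0) = 0
g^(5)(0) = 5/8

x^5/192 - x^3/24 + x/2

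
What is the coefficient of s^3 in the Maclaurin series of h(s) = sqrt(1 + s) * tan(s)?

5/24

Multiply the two series term by term and collect like powers.
h(0) = 0
h′(0) = 1
h′′(0) = 1
h′′′(0) = 5/4
Dividing each by k! gives the coefficients c_0, ..., c_3.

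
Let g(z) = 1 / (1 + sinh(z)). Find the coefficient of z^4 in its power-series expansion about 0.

Use the geometric series for the reciprocal, then substitute.
So c_4 = g^(4)(0)/4! = 4/3.

4/3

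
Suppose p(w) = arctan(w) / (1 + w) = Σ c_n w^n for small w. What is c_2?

-1

Multiply the two series term by term and collect like powers.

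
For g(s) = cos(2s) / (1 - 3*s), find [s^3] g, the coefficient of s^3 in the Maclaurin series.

21

Expand 1/(denominator) as a geometric series and multiply by the numerator's series.
[s^0] = 1;  [s^1] = 3;  [s^2] = 7;  [s^3] = 21.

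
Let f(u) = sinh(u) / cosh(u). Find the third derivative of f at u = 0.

-2

Write the quotient as an unknown series and match coefficients against numerator = denominator · series.
The coefficient of u^3 in the expansion is -1/3, so f′′′(0) = 3! * (-1/3) = -2.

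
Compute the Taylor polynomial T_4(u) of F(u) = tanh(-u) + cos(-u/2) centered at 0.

u^4/384 + u^3/3 - u^2/8 - u + 1

Add the two expansions coefficient-wise.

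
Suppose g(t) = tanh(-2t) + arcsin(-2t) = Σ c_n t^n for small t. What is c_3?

Add the two expansions coefficient-wise.
g(0) = 0
g′(0) = -4
g′′(0) = 0
g′′′(0) = 8

4/3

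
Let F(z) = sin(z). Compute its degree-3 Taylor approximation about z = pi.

(z - pi)^3/6 - (z - pi)

F(pi) = 0
F′(pi) = -1
F′′(pi) = 0
F′′′(pi) = 1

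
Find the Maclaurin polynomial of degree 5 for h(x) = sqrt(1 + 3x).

1701*x^5/256 - 405*x^4/128 + 27*x^3/16 - 9*x^2/8 + 3*x/2 + 1

[x^0] = 1;  [x^1] = 3/2;  [x^2] = -9/8;  [x^3] = 27/16;  [x^4] = -405/128;  [x^5] = 1701/256.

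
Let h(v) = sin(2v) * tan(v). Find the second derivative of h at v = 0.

4

Write out both Maclaurin series and multiply, keeping only the needed powers.
From the series, [v^2] h = 2; multiply by 2! = 2 to get 4.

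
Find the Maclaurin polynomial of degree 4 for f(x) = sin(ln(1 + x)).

Compose series: expand the inner function first, then feed it into the outer expansion.
f(0) = 0
f′(0) = 1
f′′(0) = -1
f′′′(0) = 1
f^(4)(0) = 0
Then c_k = f^(k)(0)/k! gives each Taylor coefficient.

x^3/6 - x^2/2 + x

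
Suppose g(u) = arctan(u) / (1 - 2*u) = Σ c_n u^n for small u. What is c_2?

Expand 1/(denominator) as a geometric series and multiply by the numerator's series.
[u^0] = 0;  [u^1] = 1;  [u^2] = 2.

2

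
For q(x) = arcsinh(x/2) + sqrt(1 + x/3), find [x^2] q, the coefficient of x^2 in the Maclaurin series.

-1/72

Expand each term separately and add.
q(0) = 1
q′(0) = 2/3
q′′(0) = -1/36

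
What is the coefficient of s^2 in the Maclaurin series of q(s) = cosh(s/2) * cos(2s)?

-15/8

Write out both Maclaurin series and multiply, keeping only the needed powers.
q(0) = 1
q′(0) = 0
q′′(0) = -15/4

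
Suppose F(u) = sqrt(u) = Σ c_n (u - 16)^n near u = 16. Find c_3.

1/16384

F(16) = 4
F′(16) = 1/8
F′′(16) = -1/256
F′′′(16) = 3/8192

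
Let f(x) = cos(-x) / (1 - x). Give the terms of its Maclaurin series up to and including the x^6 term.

389*x^6/720 + 13*x^5/24 + 13*x^4/24 + x^3/2 + x^2/2 + x + 1

Write out both Maclaurin series and multiply, keeping only the needed powers.
f(0) = 1
f′(0) = 1
f′′(0) = 1
f′′′(0) = 3
f^(4)(0) = 13
f^(5)(0) = 65
f^(6)(0) = 389
Dividing each by k! gives the coefficients c_0, ..., c_6.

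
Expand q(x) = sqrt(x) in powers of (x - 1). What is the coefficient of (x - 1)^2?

Apply the Taylor formula c_k = f^(k)(a)/k!.
q(1) = 1
q′(1) = 1/2
q′′(1) = -1/4
The Taylor polynomial is Σ q^(k)(1)/k! · (x - 1)^k.

-1/8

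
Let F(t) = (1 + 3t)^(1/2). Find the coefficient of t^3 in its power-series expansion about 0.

27/16

[t^0] = 1;  [t^1] = 3/2;  [t^2] = -9/8;  [t^3] = 27/16.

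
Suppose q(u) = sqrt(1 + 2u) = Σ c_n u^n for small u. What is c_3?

1/2

Apply the Taylor formula c_k = f^(k)(a)/k!.
So c_3 = q′′′(0)/3! = 1/2.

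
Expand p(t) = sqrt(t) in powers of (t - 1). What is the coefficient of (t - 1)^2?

[(t - 1)^0] = 1;  [(t - 1)^1] = 1/2;  [(t - 1)^2] = -1/8.

-1/8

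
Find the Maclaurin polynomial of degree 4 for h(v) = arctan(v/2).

Differentiate repeatedly and evaluate at the center.
[v^0] = 0;  [v^1] = 1/2;  [v^2] = 0;  [v^3] = -1/24;  [v^4] = 0.

-v^3/24 + v/2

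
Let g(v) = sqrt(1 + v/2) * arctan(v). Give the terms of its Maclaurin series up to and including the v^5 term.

Write out both Maclaurin series and multiply, keeping only the needed powers.
g(0) = 0
g′(0) = 1
g′′(0) = 1/2
g′′′(0) = -35/16
g^(4)(0) = -29/16
g^(5)(0) = 6389/256
Dividing each by k! gives the coefficients c_0, ..., c_5.

6389*v^5/30720 - 29*v^4/384 - 35*v^3/96 + v^2/4 + v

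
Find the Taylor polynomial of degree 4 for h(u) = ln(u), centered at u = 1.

-(u - 1)^4/4 + (u - 1)^3/3 - (u - 1)^2/2 + (u - 1)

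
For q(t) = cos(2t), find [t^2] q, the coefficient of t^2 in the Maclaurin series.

Differentiate repeatedly and evaluate at the center.
q(0) = 1
q′(0) = 0
q′′(0) = -4
So c_2 = q′′(0)/2! = -2.

-2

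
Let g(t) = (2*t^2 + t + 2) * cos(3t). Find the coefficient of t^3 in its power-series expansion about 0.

-9/2

Multiply each power in the prefactor through the base expansion.
g(0) = 2
g′(0) = 1
g′′(0) = -14
g′′′(0) = -27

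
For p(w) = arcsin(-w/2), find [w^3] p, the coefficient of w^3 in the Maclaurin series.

Use the known series and substitute for the argument.
p(0) = 0
p′(0) = -1/2
p′′(0) = 0
p′′′(0) = -1/8
The Taylor polynomial is Σ p^(k)(0)/k! · w^k.

-1/48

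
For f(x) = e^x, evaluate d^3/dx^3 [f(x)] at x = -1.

The coefficient of (x + 1)^3 in the expansion is e^(-1)/6, so f′′′(-1) = 3! * (e^(-1)/6) = e^(-1).

e^(-1)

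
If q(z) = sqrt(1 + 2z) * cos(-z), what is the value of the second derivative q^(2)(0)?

Expand each factor separately, then convolve coefficients.
The coefficient of z^2 in the expansion is -1, so q′′(0) = 2! * (-1) = -2.

-2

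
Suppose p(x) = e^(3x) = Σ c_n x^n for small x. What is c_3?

Compute the successive derivatives at the expansion point and divide by k!.
p(0) = 1
p′(0) = 3
p′′(0) = 9
p′′′(0) = 27
So c_3 = p′′′(0)/3! = 9/2.

9/2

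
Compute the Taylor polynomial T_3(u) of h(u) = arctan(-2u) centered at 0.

Apply the Taylor formula c_k = f^(k)(a)/k!.
h(0) = 0
h′(0) = -2
h′′(0) = 0
h′′′(0) = 16
Then c_k = h^(k)(0)/k! gives each Taylor coefficient.

8*u^3/3 - 2*u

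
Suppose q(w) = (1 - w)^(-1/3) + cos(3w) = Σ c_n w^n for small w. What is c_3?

14/81

Add the two expansions coefficient-wise.
q(0) = 2
q′(0) = 1/3
q′′(0) = -77/9
q′′′(0) = 28/27
So c_3 = q′′′(0)/3! = 14/81.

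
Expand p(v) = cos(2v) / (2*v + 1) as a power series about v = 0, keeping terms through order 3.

Multiply the numerator's expansion by the denominator's geometric series.
[v^0] = 1;  [v^1] = -2;  [v^2] = 2;  [v^3] = -4.

-4*v^3 + 2*v^2 - 2*v + 1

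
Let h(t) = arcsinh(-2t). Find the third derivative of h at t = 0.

8

The coefficient of t^3 in the expansion is 4/3, so h′′′(0) = 3! * (4/3) = 8.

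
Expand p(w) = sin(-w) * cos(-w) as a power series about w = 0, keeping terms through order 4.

2*w^3/3 - w

Multiply the two series term by term and collect like powers.
p(0) = 0
p′(0) = -1
p′′(0) = 0
p′′′(0) = 4
p^(4)(0) = 0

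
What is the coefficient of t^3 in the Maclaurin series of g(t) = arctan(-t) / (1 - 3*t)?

-26/3

Expand 1/(denominator) as a geometric series and multiply by the numerator's series.
g(0) = 0
g′(0) = -1
g′′(0) = -6
g′′′(0) = -52
So c_3 = g′′′(0)/3! = -26/3.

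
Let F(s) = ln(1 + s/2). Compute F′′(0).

The coefficient of s^2 in the expansion is -1/8, so F′′(0) = 2! * (-1/8) = -1/4.

-1/4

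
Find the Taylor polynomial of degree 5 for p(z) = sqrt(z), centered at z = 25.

[(z - 25)^0] = 5;  [(z - 25)^1] = 1/10;  [(z - 25)^2] = -1/1000;  [(z - 25)^3] = 1/50000;  [(z - 25)^4] = -1/2000000;  [(z - 25)^5] = 7/500000000.

7*(z - 25)^5/500000000 - (z - 25)^4/2000000 + (z - 25)^3/50000 - (z - 25)^2/1000 + (z - 25)/10 + 5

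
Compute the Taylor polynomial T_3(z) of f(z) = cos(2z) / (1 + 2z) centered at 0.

-4*z^3 + 2*z^2 - 2*z + 1

Expand each factor separately, then convolve coefficients.
f(0) = 1
f′(0) = -2
f′′(0) = 4
f′′′(0) = -24
Then c_k = f^(k)(0)/k! gives each Taylor coefficient.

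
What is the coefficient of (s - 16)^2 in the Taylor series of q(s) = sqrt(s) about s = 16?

Use the known series and substitute for the argument.
[(s - 16)^0] = 4;  [(s - 16)^1] = 1/8;  [(s - 16)^2] = -1/512.

-1/512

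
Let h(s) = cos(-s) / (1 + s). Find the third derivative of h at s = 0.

-3

Write out both Maclaurin series and multiply, keeping only the needed powers.
The coefficient of s^3 in the expansion is -1/2, so h′′′(0) = 3! * (-1/2) = -3.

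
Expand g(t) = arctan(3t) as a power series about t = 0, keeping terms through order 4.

-9*t^3 + 3*t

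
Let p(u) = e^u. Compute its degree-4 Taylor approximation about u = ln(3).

(u - ln(3))^4/8 + (u - ln(3))^3/2 + 3*(u - ln(3))^2/2 + 3*(u - ln(3)) + 3

p(ln(3)) = 3
p′(ln(3)) = 3
p′′(ln(3)) = 3
p′′′(ln(3)) = 3
p^(4)(ln(3)) = 3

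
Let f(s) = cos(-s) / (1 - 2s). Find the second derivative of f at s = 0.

Expand each factor separately, then convolve coefficients.
From the series, [s^2] f = 7/2; multiply by 2! = 2 to get 7.

7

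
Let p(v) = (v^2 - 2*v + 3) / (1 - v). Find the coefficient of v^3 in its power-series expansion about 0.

Shift and add copies of the series according to the polynomial's terms.
p(0) = 3
p′(0) = 1
p′′(0) = 4
p′′′(0) = 12
Dividing each by k! gives the coefficients c_0, ..., c_3.

2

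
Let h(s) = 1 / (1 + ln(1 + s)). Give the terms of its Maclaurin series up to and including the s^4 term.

Write 1/(1+u) = 1 - u + u^2 - u^3 + ... and substitute the series for u.

11*s^4/3 - 7*s^3/3 + 3*s^2/2 - s + 1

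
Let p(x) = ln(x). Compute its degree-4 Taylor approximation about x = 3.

-(x - 3)^4/324 + (x - 3)^3/81 - (x - 3)^2/18 + (x - 3)/3 + ln(3)

[(x - 3)^0] = ln(3);  [(x - 3)^1] = 1/3;  [(x - 3)^2] = -1/18;  [(x - 3)^3] = 1/81;  [(x - 3)^4] = -1/324.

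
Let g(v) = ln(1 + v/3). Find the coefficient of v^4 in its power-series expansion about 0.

[v^0] = 0;  [v^1] = 1/3;  [v^2] = -1/18;  [v^3] = 1/81;  [v^4] = -1/324.

-1/324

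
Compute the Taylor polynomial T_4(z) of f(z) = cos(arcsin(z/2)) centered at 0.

-z^4/128 - z^2/8 + 1

Substitute the inner expansion into the outer series and collect powers.
f(0) = 1
f′(0) = 0
f′′(0) = -1/4
f′′′(0) = 0
f^(4)(0) = -3/16
Dividing each by k! gives the coefficients c_0, ..., c_4.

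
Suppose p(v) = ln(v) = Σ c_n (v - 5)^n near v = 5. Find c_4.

-1/2500

p(5) = ln(5)
p′(5) = 1/5
p′′(5) = -1/25
p′′′(5) = 2/125
p^(4)(5) = -6/625
The Taylor polynomial is Σ p^(k)(5)/k! · (v - 5)^k.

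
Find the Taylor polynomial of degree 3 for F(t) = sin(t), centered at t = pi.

Use the known series and substitute for the argument.
F(pi) = 0
F′(pi) = -1
F′′(pi) = 0
F′′′(pi) = 1
Dividing each by k! gives the coefficients c_0, ..., c_3.

(t - pi)^3/6 - (t - pi)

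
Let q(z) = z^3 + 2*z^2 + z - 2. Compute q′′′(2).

Apply the Taylor formula c_k = f^(k)(a)/k!.
From the series, [(z - 2)^3] q = 1; multiply by 3! = 6 to get 6.

6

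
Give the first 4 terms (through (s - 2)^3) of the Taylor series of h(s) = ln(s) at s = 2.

h(2) = ln(2)
h′(2) = 1/2
h′′(2) = -1/4
h′′′(2) = 1/4
The Taylor polynomial is Σ h^(k)(2)/k! · (s - 2)^k.

(s - 2)^3/24 - (s - 2)^2/8 + (s - 2)/2 + ln(2)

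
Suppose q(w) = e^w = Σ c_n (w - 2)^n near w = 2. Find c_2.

Differentiate repeatedly and evaluate at the center.
[(w - 2)^0] = e^(2);  [(w - 2)^1] = e^(2);  [(w - 2)^2] = e^(2)/2.

e^(2)/2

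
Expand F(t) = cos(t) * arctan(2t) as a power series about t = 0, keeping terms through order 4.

Expand each factor separately, then convolve coefficients.

-11*t^3/3 + 2*t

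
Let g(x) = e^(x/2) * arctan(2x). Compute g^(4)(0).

Write out both Maclaurin series and multiply, keeping only the needed powers.
From the series, [x^4] g = -31/24; multiply by 4! = 24 to get -31.

-31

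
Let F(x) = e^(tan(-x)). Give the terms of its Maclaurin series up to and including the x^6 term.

59*x^6/240 - 37*x^5/120 + 3*x^4/8 - x^3/2 + x^2/2 - x + 1

Compose series: expand the inner function first, then feed it into the outer expansion.
F(0) = 1
F′(0) = -1
F′′(0) = 1
F′′′(0) = -3
F^(4)(0) = 9
F^(5)(0) = -37
F^(6)(0) = 177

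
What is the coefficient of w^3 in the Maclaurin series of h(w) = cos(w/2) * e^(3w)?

33/8

Multiply the two series term by term and collect like powers.
[w^0] = 1;  [w^1] = 3;  [w^2] = 35/8;  [w^3] = 33/8.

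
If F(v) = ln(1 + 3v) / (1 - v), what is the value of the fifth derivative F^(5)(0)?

Take the Cauchy product of the two expansions.
From the series, [v^5] F = 717/20; multiply by 5! = 120 to get 4302.

4302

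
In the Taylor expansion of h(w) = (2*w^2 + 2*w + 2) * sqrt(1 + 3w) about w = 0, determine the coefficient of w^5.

Distribute the polynomial across the series and collect like powers.
So c_5 = h^(5)(0)/5! = 1323/128.

1323/128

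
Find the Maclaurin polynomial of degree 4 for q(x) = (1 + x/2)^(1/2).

[x^0] = 1;  [x^1] = 1/4;  [x^2] = -1/32;  [x^3] = 1/128;  [x^4] = -5/2048.

-5*x^4/2048 + x^3/128 - x^2/32 + x/4 + 1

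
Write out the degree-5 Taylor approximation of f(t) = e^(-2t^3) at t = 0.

1 - 2*t^3

Differentiate repeatedly and evaluate at the center.
f(0) = 1
f′(0) = 0
f′′(0) = 0
f′′′(0) = -12
f^(4)(0) = 0
f^(5)(0) = 0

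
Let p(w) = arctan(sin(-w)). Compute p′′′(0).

3

Let u equal the inner series; expand the outer function in u and truncate.
The coefficient of w^3 in the expansion is 1/2, so p′′′(0) = 3! * (1/2) = 3.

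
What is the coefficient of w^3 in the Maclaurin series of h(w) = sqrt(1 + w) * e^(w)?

Write out both Maclaurin series and multiply, keeping only the needed powers.
h(0) = 1
h′(0) = 3/2
h′′(0) = 7/4
h′′′(0) = 17/8

17/48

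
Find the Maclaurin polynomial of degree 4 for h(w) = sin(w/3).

-w^3/162 + w/3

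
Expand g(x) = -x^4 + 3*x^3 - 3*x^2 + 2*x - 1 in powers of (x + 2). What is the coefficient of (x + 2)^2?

g(-2) = -57
g′(-2) = 82
g′′(-2) = -90
So c_2 = g′′(-2)/2! = -45.

-45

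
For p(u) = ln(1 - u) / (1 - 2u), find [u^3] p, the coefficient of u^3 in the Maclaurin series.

-16/3

Write out both Maclaurin series and multiply, keeping only the needed powers.
p(0) = 0
p′(0) = -1
p′′(0) = -5
p′′′(0) = -32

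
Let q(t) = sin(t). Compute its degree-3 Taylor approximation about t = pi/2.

Use the known series and substitute for the argument.
q(pi/2) = 1
q′(pi/2) = 0
q′′(pi/2) = -1
q′′′(pi/2) = 0

1 - (t - pi/2)^2/2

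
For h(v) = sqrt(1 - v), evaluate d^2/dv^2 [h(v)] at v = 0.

From the series, [v^2] h = -1/8; multiply by 2! = 2 to get -1/4.

-1/4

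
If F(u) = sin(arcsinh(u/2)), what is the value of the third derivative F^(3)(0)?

-1/4

Let u equal the inner series; expand the outer function in u and truncate.
The coefficient of u^3 in the expansion is -1/24, so F′′′(0) = 3! * (-1/24) = -1/4.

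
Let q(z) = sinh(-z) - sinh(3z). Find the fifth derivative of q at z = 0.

Expand each term separately and add.
From the series, [z^5] q = -61/30; multiply by 5! = 120 to get -244.

-244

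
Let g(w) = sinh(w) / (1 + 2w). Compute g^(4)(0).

Expand each factor separately, then convolve coefficients.
From the series, [w^4] g = -25/3; multiply by 4! = 24 to get -200.

-200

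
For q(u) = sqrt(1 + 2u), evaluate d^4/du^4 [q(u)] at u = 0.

From the series, [u^4] q = -5/8; multiply by 4! = 24 to get -15.

-15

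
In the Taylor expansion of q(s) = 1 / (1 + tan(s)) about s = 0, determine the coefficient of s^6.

Use the geometric series for the reciprocal, then substitute.
q(0) = 1
q′(0) = -1
q′′(0) = 2
q′′′(0) = -8
q^(4)(0) = 40
q^(5)(0) = -256
q^(6)(0) = 1952
Then c_k = q^(k)(0)/k! gives each Taylor coefficient.

122/45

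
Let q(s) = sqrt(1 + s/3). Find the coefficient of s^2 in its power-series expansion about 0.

-1/72

Compute the successive derivatives at the expansion point and divide by k!.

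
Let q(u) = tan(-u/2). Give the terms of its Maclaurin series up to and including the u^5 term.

-u^5/240 - u^3/24 - u/2

Use the known series and substitute for the argument.
q(0) = 0
q′(0) = -1/2
q′′(0) = 0
q′′′(0) = -1/4
q^(4)(0) = 0
q^(5)(0) = -1/2
Dividing each by k! gives the coefficients c_0, ..., c_5.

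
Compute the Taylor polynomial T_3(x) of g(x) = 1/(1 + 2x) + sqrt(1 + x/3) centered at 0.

-3455*x^3/432 + 287*x^2/72 - 11*x/6 + 2

Add the two expansions coefficient-wise.
g(0) = 2
g′(0) = -11/6
g′′(0) = 287/36
g′′′(0) = -3455/72
Then c_k = g^(k)(0)/k! gives each Taylor coefficient.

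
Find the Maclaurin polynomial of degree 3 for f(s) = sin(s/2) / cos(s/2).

s^3/24 + s/2

Invert the denominator's series and multiply.
[s^0] = 0;  [s^1] = 1/2;  [s^2] = 0;  [s^3] = 1/24.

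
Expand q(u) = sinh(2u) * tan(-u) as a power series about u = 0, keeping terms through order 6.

Multiply the two series term by term and collect like powers.
[u^0] = 0;  [u^1] = 0;  [u^2] = -2;  [u^3] = 0;  [u^4] = -2;  [u^5] = 0;  [u^6] = -44/45.

-44*u^6/45 - 2*u^4 - 2*u^2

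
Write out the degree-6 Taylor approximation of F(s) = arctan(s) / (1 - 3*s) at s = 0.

1173*s^6/5 + 391*s^5/5 + 26*s^4 + 26*s^3/3 + 3*s^2 + s

Expand 1/(denominator) as a geometric series and multiply by the numerator's series.
F(0) = 0
F′(0) = 1
F′′(0) = 6
F′′′(0) = 52
F^(4)(0) = 624
F^(5)(0) = 9384
F^(6)(0) = 168912
Then c_k = F^(k)(0)/k! gives each Taylor coefficient.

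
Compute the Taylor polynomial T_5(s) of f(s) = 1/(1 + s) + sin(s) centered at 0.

-119*s^5/120 + s^4 - 7*s^3/6 + s^2 + 1

Combine the two series term by term.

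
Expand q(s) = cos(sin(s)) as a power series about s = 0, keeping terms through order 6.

Let u equal the inner series; expand the outer function in u and truncate.
q(0) = 1
q′(0) = 0
q′′(0) = -1
q′′′(0) = 0
q^(4)(0) = 5
q^(5)(0) = 0
q^(6)(0) = -37
The Taylor polynomial is Σ q^(k)(0)/k! · s^k.

-37*s^6/720 + 5*s^4/24 - s^2/2 + 1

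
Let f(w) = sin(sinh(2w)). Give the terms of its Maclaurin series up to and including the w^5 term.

-32*w^5/15 + 2*w

Plug the Maclaurin series of the inner function into that of the outer and collect terms.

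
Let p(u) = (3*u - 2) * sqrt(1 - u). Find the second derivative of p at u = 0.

Distribute the polynomial across the series and collect like powers.
The coefficient of u^2 in the expansion is -5/4, so p′′(0) = 2! * (-5/4) = -5/2.

-5/2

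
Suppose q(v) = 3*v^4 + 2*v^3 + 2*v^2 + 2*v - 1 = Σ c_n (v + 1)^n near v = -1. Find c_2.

q(-1) = 0
q′(-1) = -8
q′′(-1) = 28
Dividing each by k! gives the coefficients c_0, ..., c_2.

14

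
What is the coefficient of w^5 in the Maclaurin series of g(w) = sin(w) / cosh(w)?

Divide the numerator series by the denominator series (power-series long division).

3/10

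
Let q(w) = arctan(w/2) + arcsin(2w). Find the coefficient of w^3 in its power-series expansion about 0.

31/24

Expand each term separately and add.
[w^0] = 0;  [w^1] = 5/2;  [w^2] = 0;  [w^3] = 31/24.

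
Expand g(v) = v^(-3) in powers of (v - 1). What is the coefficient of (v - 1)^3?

-10

[(v - 1)^0] = 1;  [(v - 1)^1] = -3;  [(v - 1)^2] = 6;  [(v - 1)^3] = -10.
So c_3 = g′′′(1)/3! = -10.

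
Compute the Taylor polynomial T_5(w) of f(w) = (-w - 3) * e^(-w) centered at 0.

Multiply each power in the prefactor through the base expansion.
f(0) = -3
f′(0) = 2
f′′(0) = -1
f′′′(0) = 0
f^(4)(0) = 1
f^(5)(0) = -2
Dividing each by k! gives the coefficients c_0, ..., c_5.

-w^5/60 + w^4/24 - w^2/2 + 2*w - 3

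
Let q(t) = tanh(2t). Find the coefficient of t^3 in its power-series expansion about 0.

c_3 = q′′′(0)/3! = -8/3.

-8/3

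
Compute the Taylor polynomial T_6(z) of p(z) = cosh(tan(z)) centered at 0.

59*z^6/240 + 3*z^4/8 + z^2/2 + 1

Compose series: expand the inner function first, then feed it into the outer expansion.
p(0) = 1
p′(0) = 0
p′′(0) = 1
p′′′(0) = 0
p^(4)(0) = 9
p^(5)(0) = 0
p^(6)(0) = 177
Then c_k = p^(k)(0)/k! gives each Taylor coefficient.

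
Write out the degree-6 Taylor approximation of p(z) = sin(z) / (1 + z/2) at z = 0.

Write out both Maclaurin series and multiply, keeping only the needed powers.
[z^0] = 0;  [z^1] = 1;  [z^2] = -1/2;  [z^3] = 1/12;  [z^4] = -1/24;  [z^5] = 7/240;  [z^6] = -7/480.

-7*z^6/480 + 7*z^5/240 - z^4/24 + z^3/12 - z^2/2 + z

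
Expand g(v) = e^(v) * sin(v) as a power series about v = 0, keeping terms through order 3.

v^3/3 + v^2 + v

Write out both Maclaurin series and multiply, keeping only the needed powers.
g(0) = 0
g′(0) = 1
g′′(0) = 2
g′′′(0) = 2
Then c_k = g^(k)(0)/k! gives each Taylor coefficient.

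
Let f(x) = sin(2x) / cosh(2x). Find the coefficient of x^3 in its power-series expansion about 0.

Divide the numerator series by the denominator series (power-series long division).
f(0) = 0
f′(0) = 2
f′′(0) = 0
f′′′(0) = -32
So c_3 = f′′′(0)/3! = -16/3.

-16/3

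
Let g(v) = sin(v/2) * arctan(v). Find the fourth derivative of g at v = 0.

Expand each factor separately, then convolve coefficients.
The coefficient of v^4 in the expansion is -3/16, so g^(4)(0) = 4! * (-3/16) = -9/2.

-9/2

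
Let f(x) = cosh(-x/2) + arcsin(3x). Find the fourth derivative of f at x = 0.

1/16

Expand each term separately and add.
The coefficient of x^4 in the expansion is 1/384, so f^(4)(0) = 4! * (1/384) = 1/16.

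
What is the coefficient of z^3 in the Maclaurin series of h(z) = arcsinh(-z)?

[z^0] = 0;  [z^1] = -1;  [z^2] = 0;  [z^3] = 1/6.

1/6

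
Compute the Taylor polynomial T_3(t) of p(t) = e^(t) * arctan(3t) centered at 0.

Write out both Maclaurin series and multiply, keeping only the needed powers.
[t^0] = 0;  [t^1] = 3;  [t^2] = 3;  [t^3] = -15/2.

-15*t^3/2 + 3*t^2 + 3*t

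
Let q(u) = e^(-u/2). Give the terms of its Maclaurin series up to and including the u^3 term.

-u^3/48 + u^2/8 - u/2 + 1

Differentiate repeatedly and evaluate at the center.
[u^0] = 1;  [u^1] = -1/2;  [u^2] = 1/8;  [u^3] = -1/48.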